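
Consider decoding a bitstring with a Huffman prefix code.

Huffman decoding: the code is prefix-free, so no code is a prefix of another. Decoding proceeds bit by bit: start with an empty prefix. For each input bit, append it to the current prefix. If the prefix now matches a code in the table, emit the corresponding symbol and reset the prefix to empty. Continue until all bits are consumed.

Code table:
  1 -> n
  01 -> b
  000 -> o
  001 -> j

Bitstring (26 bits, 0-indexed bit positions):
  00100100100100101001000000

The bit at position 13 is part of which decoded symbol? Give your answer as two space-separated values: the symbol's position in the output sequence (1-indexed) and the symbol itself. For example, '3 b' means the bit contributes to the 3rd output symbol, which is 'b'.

Bit 0: prefix='0' (no match yet)
Bit 1: prefix='00' (no match yet)
Bit 2: prefix='001' -> emit 'j', reset
Bit 3: prefix='0' (no match yet)
Bit 4: prefix='00' (no match yet)
Bit 5: prefix='001' -> emit 'j', reset
Bit 6: prefix='0' (no match yet)
Bit 7: prefix='00' (no match yet)
Bit 8: prefix='001' -> emit 'j', reset
Bit 9: prefix='0' (no match yet)
Bit 10: prefix='00' (no match yet)
Bit 11: prefix='001' -> emit 'j', reset
Bit 12: prefix='0' (no match yet)
Bit 13: prefix='00' (no match yet)
Bit 14: prefix='001' -> emit 'j', reset
Bit 15: prefix='0' (no match yet)
Bit 16: prefix='01' -> emit 'b', reset
Bit 17: prefix='0' (no match yet)

Answer: 5 j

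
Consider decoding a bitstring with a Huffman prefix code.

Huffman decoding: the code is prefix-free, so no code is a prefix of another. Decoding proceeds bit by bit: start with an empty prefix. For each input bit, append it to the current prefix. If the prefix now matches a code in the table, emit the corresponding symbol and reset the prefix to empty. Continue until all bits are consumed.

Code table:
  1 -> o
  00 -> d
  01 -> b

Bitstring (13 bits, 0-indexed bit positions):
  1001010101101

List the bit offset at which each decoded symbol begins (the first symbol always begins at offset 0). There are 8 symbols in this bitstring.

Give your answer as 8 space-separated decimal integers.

Bit 0: prefix='1' -> emit 'o', reset
Bit 1: prefix='0' (no match yet)
Bit 2: prefix='00' -> emit 'd', reset
Bit 3: prefix='1' -> emit 'o', reset
Bit 4: prefix='0' (no match yet)
Bit 5: prefix='01' -> emit 'b', reset
Bit 6: prefix='0' (no match yet)
Bit 7: prefix='01' -> emit 'b', reset
Bit 8: prefix='0' (no match yet)
Bit 9: prefix='01' -> emit 'b', reset
Bit 10: prefix='1' -> emit 'o', reset
Bit 11: prefix='0' (no match yet)
Bit 12: prefix='01' -> emit 'b', reset

Answer: 0 1 3 4 6 8 10 11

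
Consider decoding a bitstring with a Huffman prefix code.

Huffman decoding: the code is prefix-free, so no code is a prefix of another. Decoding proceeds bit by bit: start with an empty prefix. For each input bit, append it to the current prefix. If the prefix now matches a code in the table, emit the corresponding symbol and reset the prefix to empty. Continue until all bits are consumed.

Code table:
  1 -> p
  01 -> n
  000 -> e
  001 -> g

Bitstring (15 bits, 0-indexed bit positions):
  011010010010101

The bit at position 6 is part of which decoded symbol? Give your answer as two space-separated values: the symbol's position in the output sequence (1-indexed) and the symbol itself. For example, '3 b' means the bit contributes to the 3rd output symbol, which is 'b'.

Answer: 4 g

Derivation:
Bit 0: prefix='0' (no match yet)
Bit 1: prefix='01' -> emit 'n', reset
Bit 2: prefix='1' -> emit 'p', reset
Bit 3: prefix='0' (no match yet)
Bit 4: prefix='01' -> emit 'n', reset
Bit 5: prefix='0' (no match yet)
Bit 6: prefix='00' (no match yet)
Bit 7: prefix='001' -> emit 'g', reset
Bit 8: prefix='0' (no match yet)
Bit 9: prefix='00' (no match yet)
Bit 10: prefix='001' -> emit 'g', reset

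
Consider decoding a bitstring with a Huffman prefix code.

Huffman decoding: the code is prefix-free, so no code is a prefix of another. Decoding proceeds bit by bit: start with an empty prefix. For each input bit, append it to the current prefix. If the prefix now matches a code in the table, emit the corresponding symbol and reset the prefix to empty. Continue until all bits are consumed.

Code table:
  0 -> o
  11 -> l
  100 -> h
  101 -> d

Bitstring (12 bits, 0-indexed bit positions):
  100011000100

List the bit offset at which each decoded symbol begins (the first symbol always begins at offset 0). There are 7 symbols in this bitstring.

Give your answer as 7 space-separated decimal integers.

Answer: 0 3 4 6 7 8 9

Derivation:
Bit 0: prefix='1' (no match yet)
Bit 1: prefix='10' (no match yet)
Bit 2: prefix='100' -> emit 'h', reset
Bit 3: prefix='0' -> emit 'o', reset
Bit 4: prefix='1' (no match yet)
Bit 5: prefix='11' -> emit 'l', reset
Bit 6: prefix='0' -> emit 'o', reset
Bit 7: prefix='0' -> emit 'o', reset
Bit 8: prefix='0' -> emit 'o', reset
Bit 9: prefix='1' (no match yet)
Bit 10: prefix='10' (no match yet)
Bit 11: prefix='100' -> emit 'h', reset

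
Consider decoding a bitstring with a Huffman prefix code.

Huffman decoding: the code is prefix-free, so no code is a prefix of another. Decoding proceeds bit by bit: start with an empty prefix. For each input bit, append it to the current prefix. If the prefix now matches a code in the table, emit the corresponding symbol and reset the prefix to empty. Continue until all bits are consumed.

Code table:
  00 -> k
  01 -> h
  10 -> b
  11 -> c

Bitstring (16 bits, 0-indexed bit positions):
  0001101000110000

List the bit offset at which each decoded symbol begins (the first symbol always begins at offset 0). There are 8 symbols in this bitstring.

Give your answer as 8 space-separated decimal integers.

Bit 0: prefix='0' (no match yet)
Bit 1: prefix='00' -> emit 'k', reset
Bit 2: prefix='0' (no match yet)
Bit 3: prefix='01' -> emit 'h', reset
Bit 4: prefix='1' (no match yet)
Bit 5: prefix='10' -> emit 'b', reset
Bit 6: prefix='1' (no match yet)
Bit 7: prefix='10' -> emit 'b', reset
Bit 8: prefix='0' (no match yet)
Bit 9: prefix='00' -> emit 'k', reset
Bit 10: prefix='1' (no match yet)
Bit 11: prefix='11' -> emit 'c', reset
Bit 12: prefix='0' (no match yet)
Bit 13: prefix='00' -> emit 'k', reset
Bit 14: prefix='0' (no match yet)
Bit 15: prefix='00' -> emit 'k', reset

Answer: 0 2 4 6 8 10 12 14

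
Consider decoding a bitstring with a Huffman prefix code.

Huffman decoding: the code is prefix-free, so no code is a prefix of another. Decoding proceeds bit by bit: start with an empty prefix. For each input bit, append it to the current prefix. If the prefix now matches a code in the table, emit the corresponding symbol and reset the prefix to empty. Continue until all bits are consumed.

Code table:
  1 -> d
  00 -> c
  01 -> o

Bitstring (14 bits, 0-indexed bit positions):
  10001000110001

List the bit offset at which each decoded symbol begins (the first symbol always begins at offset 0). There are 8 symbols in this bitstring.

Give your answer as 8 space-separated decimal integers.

Bit 0: prefix='1' -> emit 'd', reset
Bit 1: prefix='0' (no match yet)
Bit 2: prefix='00' -> emit 'c', reset
Bit 3: prefix='0' (no match yet)
Bit 4: prefix='01' -> emit 'o', reset
Bit 5: prefix='0' (no match yet)
Bit 6: prefix='00' -> emit 'c', reset
Bit 7: prefix='0' (no match yet)
Bit 8: prefix='01' -> emit 'o', reset
Bit 9: prefix='1' -> emit 'd', reset
Bit 10: prefix='0' (no match yet)
Bit 11: prefix='00' -> emit 'c', reset
Bit 12: prefix='0' (no match yet)
Bit 13: prefix='01' -> emit 'o', reset

Answer: 0 1 3 5 7 9 10 12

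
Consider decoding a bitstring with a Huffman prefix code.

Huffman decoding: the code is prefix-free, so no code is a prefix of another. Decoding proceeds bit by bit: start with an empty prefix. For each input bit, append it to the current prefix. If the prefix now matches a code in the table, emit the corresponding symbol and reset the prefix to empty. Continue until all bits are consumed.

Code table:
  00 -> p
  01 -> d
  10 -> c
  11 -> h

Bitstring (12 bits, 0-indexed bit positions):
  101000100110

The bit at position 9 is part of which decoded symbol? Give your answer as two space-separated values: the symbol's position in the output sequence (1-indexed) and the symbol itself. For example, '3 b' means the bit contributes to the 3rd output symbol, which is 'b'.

Bit 0: prefix='1' (no match yet)
Bit 1: prefix='10' -> emit 'c', reset
Bit 2: prefix='1' (no match yet)
Bit 3: prefix='10' -> emit 'c', reset
Bit 4: prefix='0' (no match yet)
Bit 5: prefix='00' -> emit 'p', reset
Bit 6: prefix='1' (no match yet)
Bit 7: prefix='10' -> emit 'c', reset
Bit 8: prefix='0' (no match yet)
Bit 9: prefix='01' -> emit 'd', reset
Bit 10: prefix='1' (no match yet)
Bit 11: prefix='10' -> emit 'c', reset

Answer: 5 d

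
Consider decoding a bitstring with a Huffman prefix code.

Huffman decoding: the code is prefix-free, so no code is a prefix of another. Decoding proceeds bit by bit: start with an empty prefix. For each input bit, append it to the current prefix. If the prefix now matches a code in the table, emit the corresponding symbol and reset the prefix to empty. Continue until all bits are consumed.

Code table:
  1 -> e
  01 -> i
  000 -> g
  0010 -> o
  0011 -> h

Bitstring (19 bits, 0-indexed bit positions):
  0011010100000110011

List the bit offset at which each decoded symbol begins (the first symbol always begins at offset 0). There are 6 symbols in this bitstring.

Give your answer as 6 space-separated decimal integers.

Bit 0: prefix='0' (no match yet)
Bit 1: prefix='00' (no match yet)
Bit 2: prefix='001' (no match yet)
Bit 3: prefix='0011' -> emit 'h', reset
Bit 4: prefix='0' (no match yet)
Bit 5: prefix='01' -> emit 'i', reset
Bit 6: prefix='0' (no match yet)
Bit 7: prefix='01' -> emit 'i', reset
Bit 8: prefix='0' (no match yet)
Bit 9: prefix='00' (no match yet)
Bit 10: prefix='000' -> emit 'g', reset
Bit 11: prefix='0' (no match yet)
Bit 12: prefix='00' (no match yet)
Bit 13: prefix='001' (no match yet)
Bit 14: prefix='0011' -> emit 'h', reset
Bit 15: prefix='0' (no match yet)
Bit 16: prefix='00' (no match yet)
Bit 17: prefix='001' (no match yet)
Bit 18: prefix='0011' -> emit 'h', reset

Answer: 0 4 6 8 11 15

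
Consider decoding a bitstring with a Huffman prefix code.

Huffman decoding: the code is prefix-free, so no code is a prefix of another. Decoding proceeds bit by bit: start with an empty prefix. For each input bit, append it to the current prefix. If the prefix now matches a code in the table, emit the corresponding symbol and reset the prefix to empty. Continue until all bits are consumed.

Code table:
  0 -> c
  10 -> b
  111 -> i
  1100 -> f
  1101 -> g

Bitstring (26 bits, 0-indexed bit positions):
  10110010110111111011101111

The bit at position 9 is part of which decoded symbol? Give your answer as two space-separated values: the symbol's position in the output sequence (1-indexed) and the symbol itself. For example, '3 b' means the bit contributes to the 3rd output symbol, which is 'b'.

Bit 0: prefix='1' (no match yet)
Bit 1: prefix='10' -> emit 'b', reset
Bit 2: prefix='1' (no match yet)
Bit 3: prefix='11' (no match yet)
Bit 4: prefix='110' (no match yet)
Bit 5: prefix='1100' -> emit 'f', reset
Bit 6: prefix='1' (no match yet)
Bit 7: prefix='10' -> emit 'b', reset
Bit 8: prefix='1' (no match yet)
Bit 9: prefix='11' (no match yet)
Bit 10: prefix='110' (no match yet)
Bit 11: prefix='1101' -> emit 'g', reset
Bit 12: prefix='1' (no match yet)
Bit 13: prefix='11' (no match yet)

Answer: 4 g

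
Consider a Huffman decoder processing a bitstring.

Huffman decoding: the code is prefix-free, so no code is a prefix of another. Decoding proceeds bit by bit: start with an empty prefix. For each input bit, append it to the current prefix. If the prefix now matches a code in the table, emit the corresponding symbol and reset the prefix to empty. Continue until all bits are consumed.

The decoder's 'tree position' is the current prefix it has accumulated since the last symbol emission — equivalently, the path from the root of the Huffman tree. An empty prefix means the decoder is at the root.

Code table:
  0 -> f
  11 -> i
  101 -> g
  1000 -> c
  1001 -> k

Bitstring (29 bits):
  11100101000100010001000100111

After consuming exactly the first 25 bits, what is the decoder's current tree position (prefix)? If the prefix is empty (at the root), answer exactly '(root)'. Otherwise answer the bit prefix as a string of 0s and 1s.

Answer: 10

Derivation:
Bit 0: prefix='1' (no match yet)
Bit 1: prefix='11' -> emit 'i', reset
Bit 2: prefix='1' (no match yet)
Bit 3: prefix='10' (no match yet)
Bit 4: prefix='100' (no match yet)
Bit 5: prefix='1001' -> emit 'k', reset
Bit 6: prefix='0' -> emit 'f', reset
Bit 7: prefix='1' (no match yet)
Bit 8: prefix='10' (no match yet)
Bit 9: prefix='100' (no match yet)
Bit 10: prefix='1000' -> emit 'c', reset
Bit 11: prefix='1' (no match yet)
Bit 12: prefix='10' (no match yet)
Bit 13: prefix='100' (no match yet)
Bit 14: prefix='1000' -> emit 'c', reset
Bit 15: prefix='1' (no match yet)
Bit 16: prefix='10' (no match yet)
Bit 17: prefix='100' (no match yet)
Bit 18: prefix='1000' -> emit 'c', reset
Bit 19: prefix='1' (no match yet)
Bit 20: prefix='10' (no match yet)
Bit 21: prefix='100' (no match yet)
Bit 22: prefix='1000' -> emit 'c', reset
Bit 23: prefix='1' (no match yet)
Bit 24: prefix='10' (no match yet)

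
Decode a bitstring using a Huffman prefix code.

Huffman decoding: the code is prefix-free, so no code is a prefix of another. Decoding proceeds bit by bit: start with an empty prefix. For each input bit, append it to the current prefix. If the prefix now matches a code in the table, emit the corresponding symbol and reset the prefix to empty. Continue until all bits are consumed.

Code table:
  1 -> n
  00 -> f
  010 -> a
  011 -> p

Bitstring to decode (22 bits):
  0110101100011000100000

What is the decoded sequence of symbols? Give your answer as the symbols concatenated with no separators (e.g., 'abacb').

Answer: pannfpfaff

Derivation:
Bit 0: prefix='0' (no match yet)
Bit 1: prefix='01' (no match yet)
Bit 2: prefix='011' -> emit 'p', reset
Bit 3: prefix='0' (no match yet)
Bit 4: prefix='01' (no match yet)
Bit 5: prefix='010' -> emit 'a', reset
Bit 6: prefix='1' -> emit 'n', reset
Bit 7: prefix='1' -> emit 'n', reset
Bit 8: prefix='0' (no match yet)
Bit 9: prefix='00' -> emit 'f', reset
Bit 10: prefix='0' (no match yet)
Bit 11: prefix='01' (no match yet)
Bit 12: prefix='011' -> emit 'p', reset
Bit 13: prefix='0' (no match yet)
Bit 14: prefix='00' -> emit 'f', reset
Bit 15: prefix='0' (no match yet)
Bit 16: prefix='01' (no match yet)
Bit 17: prefix='010' -> emit 'a', reset
Bit 18: prefix='0' (no match yet)
Bit 19: prefix='00' -> emit 'f', reset
Bit 20: prefix='0' (no match yet)
Bit 21: prefix='00' -> emit 'f', reset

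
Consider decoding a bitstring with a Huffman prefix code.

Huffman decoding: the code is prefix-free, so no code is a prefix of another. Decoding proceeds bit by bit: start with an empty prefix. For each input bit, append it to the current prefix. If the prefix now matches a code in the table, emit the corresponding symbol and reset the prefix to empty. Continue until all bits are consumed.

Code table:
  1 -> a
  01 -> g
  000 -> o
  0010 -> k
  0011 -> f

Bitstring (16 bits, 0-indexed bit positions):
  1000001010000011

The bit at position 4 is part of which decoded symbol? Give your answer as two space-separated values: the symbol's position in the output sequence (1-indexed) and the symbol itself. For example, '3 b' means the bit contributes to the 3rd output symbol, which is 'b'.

Bit 0: prefix='1' -> emit 'a', reset
Bit 1: prefix='0' (no match yet)
Bit 2: prefix='00' (no match yet)
Bit 3: prefix='000' -> emit 'o', reset
Bit 4: prefix='0' (no match yet)
Bit 5: prefix='00' (no match yet)
Bit 6: prefix='001' (no match yet)
Bit 7: prefix='0010' -> emit 'k', reset
Bit 8: prefix='1' -> emit 'a', reset

Answer: 3 k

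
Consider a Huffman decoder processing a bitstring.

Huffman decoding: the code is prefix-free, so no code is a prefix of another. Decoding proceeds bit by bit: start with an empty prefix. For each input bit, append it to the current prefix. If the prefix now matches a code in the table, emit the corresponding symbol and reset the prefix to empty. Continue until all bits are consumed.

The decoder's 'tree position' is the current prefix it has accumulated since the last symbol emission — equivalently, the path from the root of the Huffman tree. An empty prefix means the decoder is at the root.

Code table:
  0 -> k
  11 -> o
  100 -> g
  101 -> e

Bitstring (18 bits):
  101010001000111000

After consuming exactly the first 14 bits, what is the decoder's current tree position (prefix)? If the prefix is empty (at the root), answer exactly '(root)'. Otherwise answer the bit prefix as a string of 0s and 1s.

Answer: (root)

Derivation:
Bit 0: prefix='1' (no match yet)
Bit 1: prefix='10' (no match yet)
Bit 2: prefix='101' -> emit 'e', reset
Bit 3: prefix='0' -> emit 'k', reset
Bit 4: prefix='1' (no match yet)
Bit 5: prefix='10' (no match yet)
Bit 6: prefix='100' -> emit 'g', reset
Bit 7: prefix='0' -> emit 'k', reset
Bit 8: prefix='1' (no match yet)
Bit 9: prefix='10' (no match yet)
Bit 10: prefix='100' -> emit 'g', reset
Bit 11: prefix='0' -> emit 'k', reset
Bit 12: prefix='1' (no match yet)
Bit 13: prefix='11' -> emit 'o', reset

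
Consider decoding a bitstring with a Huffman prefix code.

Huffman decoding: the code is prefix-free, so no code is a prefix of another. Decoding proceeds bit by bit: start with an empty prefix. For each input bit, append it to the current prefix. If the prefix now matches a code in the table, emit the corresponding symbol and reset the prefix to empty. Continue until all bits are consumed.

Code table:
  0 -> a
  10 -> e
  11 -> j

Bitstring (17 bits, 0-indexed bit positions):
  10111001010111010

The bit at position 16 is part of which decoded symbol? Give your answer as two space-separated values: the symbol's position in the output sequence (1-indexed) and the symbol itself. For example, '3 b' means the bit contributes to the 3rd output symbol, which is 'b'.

Bit 0: prefix='1' (no match yet)
Bit 1: prefix='10' -> emit 'e', reset
Bit 2: prefix='1' (no match yet)
Bit 3: prefix='11' -> emit 'j', reset
Bit 4: prefix='1' (no match yet)
Bit 5: prefix='10' -> emit 'e', reset
Bit 6: prefix='0' -> emit 'a', reset
Bit 7: prefix='1' (no match yet)
Bit 8: prefix='10' -> emit 'e', reset
Bit 9: prefix='1' (no match yet)
Bit 10: prefix='10' -> emit 'e', reset
Bit 11: prefix='1' (no match yet)
Bit 12: prefix='11' -> emit 'j', reset
Bit 13: prefix='1' (no match yet)
Bit 14: prefix='10' -> emit 'e', reset
Bit 15: prefix='1' (no match yet)
Bit 16: prefix='10' -> emit 'e', reset

Answer: 9 e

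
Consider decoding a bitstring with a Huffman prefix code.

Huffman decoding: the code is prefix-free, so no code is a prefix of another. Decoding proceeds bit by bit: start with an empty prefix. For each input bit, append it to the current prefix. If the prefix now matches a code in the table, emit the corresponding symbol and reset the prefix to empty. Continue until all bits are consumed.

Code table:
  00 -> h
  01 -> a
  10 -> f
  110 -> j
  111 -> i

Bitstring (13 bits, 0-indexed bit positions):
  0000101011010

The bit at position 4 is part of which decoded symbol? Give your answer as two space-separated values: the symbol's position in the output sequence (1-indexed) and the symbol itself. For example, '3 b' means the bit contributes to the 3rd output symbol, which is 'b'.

Bit 0: prefix='0' (no match yet)
Bit 1: prefix='00' -> emit 'h', reset
Bit 2: prefix='0' (no match yet)
Bit 3: prefix='00' -> emit 'h', reset
Bit 4: prefix='1' (no match yet)
Bit 5: prefix='10' -> emit 'f', reset
Bit 6: prefix='1' (no match yet)
Bit 7: prefix='10' -> emit 'f', reset
Bit 8: prefix='1' (no match yet)

Answer: 3 f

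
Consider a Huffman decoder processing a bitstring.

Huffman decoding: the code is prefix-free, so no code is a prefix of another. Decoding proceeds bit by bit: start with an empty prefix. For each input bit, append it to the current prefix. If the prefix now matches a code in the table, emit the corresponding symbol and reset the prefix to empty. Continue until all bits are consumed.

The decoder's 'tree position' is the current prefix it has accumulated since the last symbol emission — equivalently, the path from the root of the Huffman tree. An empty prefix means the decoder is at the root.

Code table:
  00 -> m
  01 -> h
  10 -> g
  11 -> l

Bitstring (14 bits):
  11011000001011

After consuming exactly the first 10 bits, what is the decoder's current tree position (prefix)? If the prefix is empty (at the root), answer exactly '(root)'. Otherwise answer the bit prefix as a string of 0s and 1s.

Answer: (root)

Derivation:
Bit 0: prefix='1' (no match yet)
Bit 1: prefix='11' -> emit 'l', reset
Bit 2: prefix='0' (no match yet)
Bit 3: prefix='01' -> emit 'h', reset
Bit 4: prefix='1' (no match yet)
Bit 5: prefix='10' -> emit 'g', reset
Bit 6: prefix='0' (no match yet)
Bit 7: prefix='00' -> emit 'm', reset
Bit 8: prefix='0' (no match yet)
Bit 9: prefix='00' -> emit 'm', reset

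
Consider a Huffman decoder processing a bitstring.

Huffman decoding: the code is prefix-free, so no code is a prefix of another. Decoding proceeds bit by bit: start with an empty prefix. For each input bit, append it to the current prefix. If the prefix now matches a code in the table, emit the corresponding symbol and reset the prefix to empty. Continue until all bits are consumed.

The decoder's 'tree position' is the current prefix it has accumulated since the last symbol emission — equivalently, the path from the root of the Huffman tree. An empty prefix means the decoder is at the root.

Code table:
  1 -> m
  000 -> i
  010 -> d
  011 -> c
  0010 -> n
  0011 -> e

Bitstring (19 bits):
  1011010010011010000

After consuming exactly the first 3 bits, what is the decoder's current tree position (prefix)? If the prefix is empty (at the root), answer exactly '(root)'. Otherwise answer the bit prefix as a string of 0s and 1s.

Bit 0: prefix='1' -> emit 'm', reset
Bit 1: prefix='0' (no match yet)
Bit 2: prefix='01' (no match yet)

Answer: 01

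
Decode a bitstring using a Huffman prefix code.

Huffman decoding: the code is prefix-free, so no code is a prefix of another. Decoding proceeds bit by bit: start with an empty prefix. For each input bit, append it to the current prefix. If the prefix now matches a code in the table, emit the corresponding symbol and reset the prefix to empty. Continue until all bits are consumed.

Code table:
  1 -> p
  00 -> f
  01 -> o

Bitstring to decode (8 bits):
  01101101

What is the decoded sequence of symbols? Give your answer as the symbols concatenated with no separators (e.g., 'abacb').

Bit 0: prefix='0' (no match yet)
Bit 1: prefix='01' -> emit 'o', reset
Bit 2: prefix='1' -> emit 'p', reset
Bit 3: prefix='0' (no match yet)
Bit 4: prefix='01' -> emit 'o', reset
Bit 5: prefix='1' -> emit 'p', reset
Bit 6: prefix='0' (no match yet)
Bit 7: prefix='01' -> emit 'o', reset

Answer: opopo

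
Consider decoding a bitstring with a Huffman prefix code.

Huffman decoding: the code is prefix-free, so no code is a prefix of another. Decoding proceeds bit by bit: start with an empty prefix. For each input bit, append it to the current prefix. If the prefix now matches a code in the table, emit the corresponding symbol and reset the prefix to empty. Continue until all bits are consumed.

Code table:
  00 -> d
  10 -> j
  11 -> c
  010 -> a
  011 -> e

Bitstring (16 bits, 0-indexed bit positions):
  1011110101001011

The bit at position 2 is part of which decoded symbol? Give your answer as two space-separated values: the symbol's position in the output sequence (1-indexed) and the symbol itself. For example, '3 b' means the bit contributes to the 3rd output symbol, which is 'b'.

Answer: 2 c

Derivation:
Bit 0: prefix='1' (no match yet)
Bit 1: prefix='10' -> emit 'j', reset
Bit 2: prefix='1' (no match yet)
Bit 3: prefix='11' -> emit 'c', reset
Bit 4: prefix='1' (no match yet)
Bit 5: prefix='11' -> emit 'c', reset
Bit 6: prefix='0' (no match yet)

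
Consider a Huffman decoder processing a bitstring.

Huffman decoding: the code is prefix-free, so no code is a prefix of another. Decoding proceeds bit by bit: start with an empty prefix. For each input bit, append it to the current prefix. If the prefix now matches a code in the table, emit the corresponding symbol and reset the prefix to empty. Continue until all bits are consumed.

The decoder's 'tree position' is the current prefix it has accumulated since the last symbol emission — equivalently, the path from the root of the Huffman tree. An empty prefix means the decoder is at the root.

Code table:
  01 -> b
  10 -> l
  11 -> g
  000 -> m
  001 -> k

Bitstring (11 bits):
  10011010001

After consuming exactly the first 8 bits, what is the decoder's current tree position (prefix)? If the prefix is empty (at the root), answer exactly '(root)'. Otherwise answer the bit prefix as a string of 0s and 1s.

Bit 0: prefix='1' (no match yet)
Bit 1: prefix='10' -> emit 'l', reset
Bit 2: prefix='0' (no match yet)
Bit 3: prefix='01' -> emit 'b', reset
Bit 4: prefix='1' (no match yet)
Bit 5: prefix='10' -> emit 'l', reset
Bit 6: prefix='1' (no match yet)
Bit 7: prefix='10' -> emit 'l', reset

Answer: (root)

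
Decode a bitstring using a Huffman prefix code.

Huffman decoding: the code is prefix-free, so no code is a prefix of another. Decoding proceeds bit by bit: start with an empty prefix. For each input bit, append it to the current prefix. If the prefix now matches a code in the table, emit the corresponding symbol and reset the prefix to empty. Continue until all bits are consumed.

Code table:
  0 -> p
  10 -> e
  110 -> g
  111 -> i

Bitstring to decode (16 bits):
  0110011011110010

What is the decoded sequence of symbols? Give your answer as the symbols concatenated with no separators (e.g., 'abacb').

Answer: pgpgiepe

Derivation:
Bit 0: prefix='0' -> emit 'p', reset
Bit 1: prefix='1' (no match yet)
Bit 2: prefix='11' (no match yet)
Bit 3: prefix='110' -> emit 'g', reset
Bit 4: prefix='0' -> emit 'p', reset
Bit 5: prefix='1' (no match yet)
Bit 6: prefix='11' (no match yet)
Bit 7: prefix='110' -> emit 'g', reset
Bit 8: prefix='1' (no match yet)
Bit 9: prefix='11' (no match yet)
Bit 10: prefix='111' -> emit 'i', reset
Bit 11: prefix='1' (no match yet)
Bit 12: prefix='10' -> emit 'e', reset
Bit 13: prefix='0' -> emit 'p', reset
Bit 14: prefix='1' (no match yet)
Bit 15: prefix='10' -> emit 'e', reset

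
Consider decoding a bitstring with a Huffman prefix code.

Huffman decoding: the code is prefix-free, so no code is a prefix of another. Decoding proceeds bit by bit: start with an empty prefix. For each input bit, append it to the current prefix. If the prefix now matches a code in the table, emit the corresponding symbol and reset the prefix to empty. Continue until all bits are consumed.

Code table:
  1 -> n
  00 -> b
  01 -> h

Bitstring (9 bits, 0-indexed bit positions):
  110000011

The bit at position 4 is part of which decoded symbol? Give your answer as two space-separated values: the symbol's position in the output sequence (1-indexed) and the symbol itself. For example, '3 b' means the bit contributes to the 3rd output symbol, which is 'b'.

Bit 0: prefix='1' -> emit 'n', reset
Bit 1: prefix='1' -> emit 'n', reset
Bit 2: prefix='0' (no match yet)
Bit 3: prefix='00' -> emit 'b', reset
Bit 4: prefix='0' (no match yet)
Bit 5: prefix='00' -> emit 'b', reset
Bit 6: prefix='0' (no match yet)
Bit 7: prefix='01' -> emit 'h', reset
Bit 8: prefix='1' -> emit 'n', reset

Answer: 4 b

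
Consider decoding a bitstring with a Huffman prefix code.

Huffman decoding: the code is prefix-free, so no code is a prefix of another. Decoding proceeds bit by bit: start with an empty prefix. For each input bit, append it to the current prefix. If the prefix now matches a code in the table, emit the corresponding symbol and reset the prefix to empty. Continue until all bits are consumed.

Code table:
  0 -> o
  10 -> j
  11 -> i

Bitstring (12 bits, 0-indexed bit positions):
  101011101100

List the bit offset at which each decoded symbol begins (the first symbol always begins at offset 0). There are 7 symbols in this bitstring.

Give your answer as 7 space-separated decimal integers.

Answer: 0 2 4 6 8 10 11

Derivation:
Bit 0: prefix='1' (no match yet)
Bit 1: prefix='10' -> emit 'j', reset
Bit 2: prefix='1' (no match yet)
Bit 3: prefix='10' -> emit 'j', reset
Bit 4: prefix='1' (no match yet)
Bit 5: prefix='11' -> emit 'i', reset
Bit 6: prefix='1' (no match yet)
Bit 7: prefix='10' -> emit 'j', reset
Bit 8: prefix='1' (no match yet)
Bit 9: prefix='11' -> emit 'i', reset
Bit 10: prefix='0' -> emit 'o', reset
Bit 11: prefix='0' -> emit 'o', reset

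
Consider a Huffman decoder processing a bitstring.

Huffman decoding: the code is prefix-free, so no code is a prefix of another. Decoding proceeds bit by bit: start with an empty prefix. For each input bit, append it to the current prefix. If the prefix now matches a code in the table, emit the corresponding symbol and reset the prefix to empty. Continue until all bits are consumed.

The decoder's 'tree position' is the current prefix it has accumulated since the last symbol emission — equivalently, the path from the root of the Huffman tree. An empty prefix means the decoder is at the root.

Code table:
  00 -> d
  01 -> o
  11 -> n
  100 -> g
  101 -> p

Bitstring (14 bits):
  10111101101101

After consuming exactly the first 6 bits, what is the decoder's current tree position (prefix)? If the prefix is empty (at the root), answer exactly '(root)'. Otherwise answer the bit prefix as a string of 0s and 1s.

Answer: 1

Derivation:
Bit 0: prefix='1' (no match yet)
Bit 1: prefix='10' (no match yet)
Bit 2: prefix='101' -> emit 'p', reset
Bit 3: prefix='1' (no match yet)
Bit 4: prefix='11' -> emit 'n', reset
Bit 5: prefix='1' (no match yet)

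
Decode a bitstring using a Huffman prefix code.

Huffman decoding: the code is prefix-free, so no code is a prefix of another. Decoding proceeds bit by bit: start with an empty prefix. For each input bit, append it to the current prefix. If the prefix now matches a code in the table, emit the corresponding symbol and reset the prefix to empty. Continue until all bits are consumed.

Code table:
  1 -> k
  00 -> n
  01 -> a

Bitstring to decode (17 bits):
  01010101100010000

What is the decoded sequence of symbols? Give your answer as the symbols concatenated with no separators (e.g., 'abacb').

Answer: aaaaknann

Derivation:
Bit 0: prefix='0' (no match yet)
Bit 1: prefix='01' -> emit 'a', reset
Bit 2: prefix='0' (no match yet)
Bit 3: prefix='01' -> emit 'a', reset
Bit 4: prefix='0' (no match yet)
Bit 5: prefix='01' -> emit 'a', reset
Bit 6: prefix='0' (no match yet)
Bit 7: prefix='01' -> emit 'a', reset
Bit 8: prefix='1' -> emit 'k', reset
Bit 9: prefix='0' (no match yet)
Bit 10: prefix='00' -> emit 'n', reset
Bit 11: prefix='0' (no match yet)
Bit 12: prefix='01' -> emit 'a', reset
Bit 13: prefix='0' (no match yet)
Bit 14: prefix='00' -> emit 'n', reset
Bit 15: prefix='0' (no match yet)
Bit 16: prefix='00' -> emit 'n', reset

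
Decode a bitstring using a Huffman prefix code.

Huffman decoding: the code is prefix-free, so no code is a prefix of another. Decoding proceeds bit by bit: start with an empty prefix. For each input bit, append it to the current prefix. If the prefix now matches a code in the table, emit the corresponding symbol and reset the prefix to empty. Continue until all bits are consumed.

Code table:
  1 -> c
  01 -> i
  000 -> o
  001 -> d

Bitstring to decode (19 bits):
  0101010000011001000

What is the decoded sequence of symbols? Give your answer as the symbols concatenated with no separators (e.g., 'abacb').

Bit 0: prefix='0' (no match yet)
Bit 1: prefix='01' -> emit 'i', reset
Bit 2: prefix='0' (no match yet)
Bit 3: prefix='01' -> emit 'i', reset
Bit 4: prefix='0' (no match yet)
Bit 5: prefix='01' -> emit 'i', reset
Bit 6: prefix='0' (no match yet)
Bit 7: prefix='00' (no match yet)
Bit 8: prefix='000' -> emit 'o', reset
Bit 9: prefix='0' (no match yet)
Bit 10: prefix='00' (no match yet)
Bit 11: prefix='001' -> emit 'd', reset
Bit 12: prefix='1' -> emit 'c', reset
Bit 13: prefix='0' (no match yet)
Bit 14: prefix='00' (no match yet)
Bit 15: prefix='001' -> emit 'd', reset
Bit 16: prefix='0' (no match yet)
Bit 17: prefix='00' (no match yet)
Bit 18: prefix='000' -> emit 'o', reset

Answer: iiiodcdo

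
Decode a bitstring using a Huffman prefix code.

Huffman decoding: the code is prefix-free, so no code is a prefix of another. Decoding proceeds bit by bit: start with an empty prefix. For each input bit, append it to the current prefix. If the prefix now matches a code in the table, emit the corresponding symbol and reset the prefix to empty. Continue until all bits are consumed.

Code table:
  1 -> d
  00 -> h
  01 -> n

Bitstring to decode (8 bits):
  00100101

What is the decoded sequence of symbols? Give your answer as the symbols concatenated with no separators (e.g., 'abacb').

Bit 0: prefix='0' (no match yet)
Bit 1: prefix='00' -> emit 'h', reset
Bit 2: prefix='1' -> emit 'd', reset
Bit 3: prefix='0' (no match yet)
Bit 4: prefix='00' -> emit 'h', reset
Bit 5: prefix='1' -> emit 'd', reset
Bit 6: prefix='0' (no match yet)
Bit 7: prefix='01' -> emit 'n', reset

Answer: hdhdn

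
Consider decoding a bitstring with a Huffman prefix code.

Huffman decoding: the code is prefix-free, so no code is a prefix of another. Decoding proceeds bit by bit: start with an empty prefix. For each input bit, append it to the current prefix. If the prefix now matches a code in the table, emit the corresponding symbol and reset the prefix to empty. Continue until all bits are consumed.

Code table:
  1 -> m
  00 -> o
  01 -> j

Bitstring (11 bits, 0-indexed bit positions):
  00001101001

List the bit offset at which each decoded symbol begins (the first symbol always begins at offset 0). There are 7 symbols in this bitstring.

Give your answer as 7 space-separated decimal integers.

Answer: 0 2 4 5 6 8 10

Derivation:
Bit 0: prefix='0' (no match yet)
Bit 1: prefix='00' -> emit 'o', reset
Bit 2: prefix='0' (no match yet)
Bit 3: prefix='00' -> emit 'o', reset
Bit 4: prefix='1' -> emit 'm', reset
Bit 5: prefix='1' -> emit 'm', reset
Bit 6: prefix='0' (no match yet)
Bit 7: prefix='01' -> emit 'j', reset
Bit 8: prefix='0' (no match yet)
Bit 9: prefix='00' -> emit 'o', reset
Bit 10: prefix='1' -> emit 'm', reset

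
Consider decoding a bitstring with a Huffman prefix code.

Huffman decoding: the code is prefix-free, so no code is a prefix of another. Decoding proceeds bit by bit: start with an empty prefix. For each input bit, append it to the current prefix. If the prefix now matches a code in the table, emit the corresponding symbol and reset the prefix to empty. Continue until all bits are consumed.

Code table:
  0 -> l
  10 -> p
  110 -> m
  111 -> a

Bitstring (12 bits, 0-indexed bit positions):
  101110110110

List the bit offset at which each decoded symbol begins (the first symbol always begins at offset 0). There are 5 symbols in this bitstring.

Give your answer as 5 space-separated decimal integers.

Answer: 0 2 5 6 9

Derivation:
Bit 0: prefix='1' (no match yet)
Bit 1: prefix='10' -> emit 'p', reset
Bit 2: prefix='1' (no match yet)
Bit 3: prefix='11' (no match yet)
Bit 4: prefix='111' -> emit 'a', reset
Bit 5: prefix='0' -> emit 'l', reset
Bit 6: prefix='1' (no match yet)
Bit 7: prefix='11' (no match yet)
Bit 8: prefix='110' -> emit 'm', reset
Bit 9: prefix='1' (no match yet)
Bit 10: prefix='11' (no match yet)
Bit 11: prefix='110' -> emit 'm', reset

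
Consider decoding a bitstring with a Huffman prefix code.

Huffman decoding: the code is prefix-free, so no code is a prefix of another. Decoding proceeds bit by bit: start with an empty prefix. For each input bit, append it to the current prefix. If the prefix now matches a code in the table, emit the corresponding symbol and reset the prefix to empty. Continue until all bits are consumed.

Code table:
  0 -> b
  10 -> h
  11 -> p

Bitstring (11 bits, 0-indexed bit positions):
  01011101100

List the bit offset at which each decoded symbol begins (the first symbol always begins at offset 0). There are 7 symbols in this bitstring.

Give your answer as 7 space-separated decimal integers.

Answer: 0 1 3 5 7 9 10

Derivation:
Bit 0: prefix='0' -> emit 'b', reset
Bit 1: prefix='1' (no match yet)
Bit 2: prefix='10' -> emit 'h', reset
Bit 3: prefix='1' (no match yet)
Bit 4: prefix='11' -> emit 'p', reset
Bit 5: prefix='1' (no match yet)
Bit 6: prefix='10' -> emit 'h', reset
Bit 7: prefix='1' (no match yet)
Bit 8: prefix='11' -> emit 'p', reset
Bit 9: prefix='0' -> emit 'b', reset
Bit 10: prefix='0' -> emit 'b', reset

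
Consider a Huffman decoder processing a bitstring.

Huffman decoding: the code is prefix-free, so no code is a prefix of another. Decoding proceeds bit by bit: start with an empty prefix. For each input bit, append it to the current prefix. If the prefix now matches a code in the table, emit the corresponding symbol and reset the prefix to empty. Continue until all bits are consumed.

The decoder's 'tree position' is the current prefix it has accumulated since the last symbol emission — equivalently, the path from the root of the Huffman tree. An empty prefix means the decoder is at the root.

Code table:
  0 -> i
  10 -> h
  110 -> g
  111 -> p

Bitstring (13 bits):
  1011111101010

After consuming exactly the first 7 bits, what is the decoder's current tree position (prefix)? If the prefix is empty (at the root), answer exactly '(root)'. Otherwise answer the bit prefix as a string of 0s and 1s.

Answer: 11

Derivation:
Bit 0: prefix='1' (no match yet)
Bit 1: prefix='10' -> emit 'h', reset
Bit 2: prefix='1' (no match yet)
Bit 3: prefix='11' (no match yet)
Bit 4: prefix='111' -> emit 'p', reset
Bit 5: prefix='1' (no match yet)
Bit 6: prefix='11' (no match yet)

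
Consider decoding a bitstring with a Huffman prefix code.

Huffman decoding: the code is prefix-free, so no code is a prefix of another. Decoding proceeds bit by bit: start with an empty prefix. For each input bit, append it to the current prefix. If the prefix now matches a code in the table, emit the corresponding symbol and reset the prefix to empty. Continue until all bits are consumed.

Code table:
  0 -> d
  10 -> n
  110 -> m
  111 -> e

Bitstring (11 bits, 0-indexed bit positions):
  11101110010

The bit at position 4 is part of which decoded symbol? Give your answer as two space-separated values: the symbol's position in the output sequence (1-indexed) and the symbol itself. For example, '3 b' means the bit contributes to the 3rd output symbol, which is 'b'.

Bit 0: prefix='1' (no match yet)
Bit 1: prefix='11' (no match yet)
Bit 2: prefix='111' -> emit 'e', reset
Bit 3: prefix='0' -> emit 'd', reset
Bit 4: prefix='1' (no match yet)
Bit 5: prefix='11' (no match yet)
Bit 6: prefix='111' -> emit 'e', reset
Bit 7: prefix='0' -> emit 'd', reset
Bit 8: prefix='0' -> emit 'd', reset

Answer: 3 e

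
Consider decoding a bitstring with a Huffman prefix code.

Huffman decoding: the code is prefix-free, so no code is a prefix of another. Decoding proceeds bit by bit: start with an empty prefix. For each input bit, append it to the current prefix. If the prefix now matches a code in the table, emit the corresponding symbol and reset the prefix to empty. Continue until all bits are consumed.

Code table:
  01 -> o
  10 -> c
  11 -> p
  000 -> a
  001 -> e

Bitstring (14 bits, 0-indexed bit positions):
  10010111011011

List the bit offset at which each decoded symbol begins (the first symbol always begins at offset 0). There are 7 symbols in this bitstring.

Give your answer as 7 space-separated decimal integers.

Bit 0: prefix='1' (no match yet)
Bit 1: prefix='10' -> emit 'c', reset
Bit 2: prefix='0' (no match yet)
Bit 3: prefix='01' -> emit 'o', reset
Bit 4: prefix='0' (no match yet)
Bit 5: prefix='01' -> emit 'o', reset
Bit 6: prefix='1' (no match yet)
Bit 7: prefix='11' -> emit 'p', reset
Bit 8: prefix='0' (no match yet)
Bit 9: prefix='01' -> emit 'o', reset
Bit 10: prefix='1' (no match yet)
Bit 11: prefix='10' -> emit 'c', reset
Bit 12: prefix='1' (no match yet)
Bit 13: prefix='11' -> emit 'p', reset

Answer: 0 2 4 6 8 10 12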